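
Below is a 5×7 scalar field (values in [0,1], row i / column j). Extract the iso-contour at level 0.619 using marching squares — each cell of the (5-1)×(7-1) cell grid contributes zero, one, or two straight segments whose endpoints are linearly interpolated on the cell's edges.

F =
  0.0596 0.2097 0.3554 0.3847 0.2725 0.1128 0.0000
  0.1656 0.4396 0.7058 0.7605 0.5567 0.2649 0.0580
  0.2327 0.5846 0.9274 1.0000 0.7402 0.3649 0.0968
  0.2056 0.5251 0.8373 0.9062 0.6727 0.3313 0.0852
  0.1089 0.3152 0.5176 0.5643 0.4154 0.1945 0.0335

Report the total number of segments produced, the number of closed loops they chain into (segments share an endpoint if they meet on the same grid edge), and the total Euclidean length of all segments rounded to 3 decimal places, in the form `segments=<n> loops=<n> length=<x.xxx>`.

cell (0,1): code 0100 → (0.752,2.000)–(1.000,1.674)
cell (0,2): code 1100 → (0.623,3.000)–(0.752,2.000)
cell (0,3): code 1000 → (1.000,3.694)–(0.623,3.000)
cell (1,1): code 0110 → (1.000,1.674)–(2.000,1.100)
cell (1,3): code 1101 → (1.340,4.000)–(1.000,3.694)
cell (1,4): code 1000 → (2.000,4.323)–(1.340,4.000)
cell (2,1): code 0110 → (2.000,1.100)–(3.000,1.301)
cell (2,4): code 1001 → (3.000,4.157)–(2.000,4.323)
cell (3,1): code 0010 → (3.000,1.301)–(3.683,2.000)
cell (3,2): code 0011 → (3.683,2.000)–(3.840,3.000)
cell (3,3): code 0011 → (3.840,3.000)–(3.209,4.000)
cell (3,4): code 0001 → (3.209,4.000)–(3.000,4.157)
total: 12 segments, chained into 1 closed loop(s), length Σ = 10.019543

segments=12 loops=1 length=10.020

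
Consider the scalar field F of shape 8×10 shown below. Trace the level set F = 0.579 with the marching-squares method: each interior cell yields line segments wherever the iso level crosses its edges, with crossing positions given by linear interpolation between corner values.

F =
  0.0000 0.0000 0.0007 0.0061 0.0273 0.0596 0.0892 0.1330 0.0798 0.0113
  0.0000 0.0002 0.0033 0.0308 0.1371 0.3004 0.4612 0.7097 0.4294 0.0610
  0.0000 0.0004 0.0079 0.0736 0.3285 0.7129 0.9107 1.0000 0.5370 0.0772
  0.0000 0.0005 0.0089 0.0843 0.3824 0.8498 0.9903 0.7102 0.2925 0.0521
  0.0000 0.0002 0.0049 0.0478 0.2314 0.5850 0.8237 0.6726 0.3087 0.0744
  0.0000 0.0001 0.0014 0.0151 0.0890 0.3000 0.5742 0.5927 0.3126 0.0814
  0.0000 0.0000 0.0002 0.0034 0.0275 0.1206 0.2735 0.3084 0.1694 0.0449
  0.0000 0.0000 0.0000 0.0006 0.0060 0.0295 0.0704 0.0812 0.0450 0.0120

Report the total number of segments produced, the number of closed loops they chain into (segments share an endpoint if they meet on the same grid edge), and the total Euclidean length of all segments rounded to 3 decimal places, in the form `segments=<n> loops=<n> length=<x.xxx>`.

segments=16 loops=1 length=12.129

cell (0,6): code 0100 → (0.773,7.000)–(1.000,6.474)
cell (0,7): code 1000 → (1.000,7.466)–(0.773,7.000)
cell (1,4): code 0100 → (1.675,5.000)–(2.000,4.652)
cell (1,5): code 1100 → (1.262,6.000)–(1.675,5.000)
cell (1,6): code 1110 → (1.000,6.474)–(1.262,6.000)
cell (1,7): code 1001 → (2.000,7.909)–(1.000,7.466)
cell (2,4): code 0110 → (2.000,4.652)–(3.000,4.421)
cell (2,7): code 1001 → (3.000,7.314)–(2.000,7.909)
cell (3,4): code 0110 → (3.000,4.421)–(4.000,4.983)
cell (3,7): code 1001 → (4.000,7.257)–(3.000,7.314)
cell (4,4): code 0010 → (4.000,4.983)–(4.021,5.000)
cell (4,5): code 0011 → (4.021,5.000)–(4.981,6.000)
cell (4,6): code 0111 → (4.981,6.000)–(5.000,6.259)
cell (4,7): code 1001 → (5.000,7.049)–(4.000,7.257)
cell (5,6): code 0010 → (5.000,6.259)–(5.048,7.000)
cell (5,7): code 0001 → (5.048,7.000)–(5.000,7.049)
total: 16 segments, chained into 1 closed loop(s), length Σ = 12.129179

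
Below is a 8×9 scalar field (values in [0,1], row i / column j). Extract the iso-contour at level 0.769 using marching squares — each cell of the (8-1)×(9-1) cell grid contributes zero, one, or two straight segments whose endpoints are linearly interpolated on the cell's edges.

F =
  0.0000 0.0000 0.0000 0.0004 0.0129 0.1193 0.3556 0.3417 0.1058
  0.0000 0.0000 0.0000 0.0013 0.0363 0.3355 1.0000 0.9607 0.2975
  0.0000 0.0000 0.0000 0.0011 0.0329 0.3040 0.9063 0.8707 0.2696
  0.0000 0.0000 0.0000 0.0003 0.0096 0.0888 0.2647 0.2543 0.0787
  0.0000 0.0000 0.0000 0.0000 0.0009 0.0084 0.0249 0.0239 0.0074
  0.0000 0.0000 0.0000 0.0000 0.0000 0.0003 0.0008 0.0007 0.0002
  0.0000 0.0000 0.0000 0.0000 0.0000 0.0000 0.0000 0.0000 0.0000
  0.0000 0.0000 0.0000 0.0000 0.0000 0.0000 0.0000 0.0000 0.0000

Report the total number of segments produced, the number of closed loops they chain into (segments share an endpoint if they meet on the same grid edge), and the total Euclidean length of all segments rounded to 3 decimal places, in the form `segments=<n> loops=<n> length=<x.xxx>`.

segments=8 loops=1 length=5.489

cell (0,5): code 0100 → (0.642,6.000)–(1.000,5.652)
cell (0,6): code 1100 → (0.690,7.000)–(0.642,6.000)
cell (0,7): code 1000 → (1.000,7.289)–(0.690,7.000)
cell (1,5): code 0110 → (1.000,5.652)–(2.000,5.772)
cell (1,7): code 1001 → (2.000,7.169)–(1.000,7.289)
cell (2,5): code 0010 → (2.000,5.772)–(2.214,6.000)
cell (2,6): code 0011 → (2.214,6.000)–(2.165,7.000)
cell (2,7): code 0001 → (2.165,7.000)–(2.000,7.169)
total: 8 segments, chained into 1 closed loop(s), length Σ = 5.488645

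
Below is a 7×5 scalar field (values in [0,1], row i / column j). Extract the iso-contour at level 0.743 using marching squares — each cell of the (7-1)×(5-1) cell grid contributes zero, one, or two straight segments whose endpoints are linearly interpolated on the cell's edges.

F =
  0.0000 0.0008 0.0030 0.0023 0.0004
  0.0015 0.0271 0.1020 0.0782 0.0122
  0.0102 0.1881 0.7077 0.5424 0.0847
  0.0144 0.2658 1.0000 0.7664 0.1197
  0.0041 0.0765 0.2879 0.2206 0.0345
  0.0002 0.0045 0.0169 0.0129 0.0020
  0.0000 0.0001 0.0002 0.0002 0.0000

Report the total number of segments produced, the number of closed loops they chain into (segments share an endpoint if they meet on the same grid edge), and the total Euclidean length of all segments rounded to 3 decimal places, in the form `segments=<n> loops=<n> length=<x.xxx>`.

segments=6 loops=1 length=3.930

cell (2,1): code 0100 → (2.121,2.000)–(3.000,1.650)
cell (2,2): code 1100 → (2.896,3.000)–(2.121,2.000)
cell (2,3): code 1000 → (3.000,3.036)–(2.896,3.000)
cell (3,1): code 0010 → (3.000,1.650)–(3.361,2.000)
cell (3,2): code 0011 → (3.361,2.000)–(3.043,3.000)
cell (3,3): code 0001 → (3.043,3.000)–(3.000,3.036)
total: 6 segments, chained into 1 closed loop(s), length Σ = 3.930149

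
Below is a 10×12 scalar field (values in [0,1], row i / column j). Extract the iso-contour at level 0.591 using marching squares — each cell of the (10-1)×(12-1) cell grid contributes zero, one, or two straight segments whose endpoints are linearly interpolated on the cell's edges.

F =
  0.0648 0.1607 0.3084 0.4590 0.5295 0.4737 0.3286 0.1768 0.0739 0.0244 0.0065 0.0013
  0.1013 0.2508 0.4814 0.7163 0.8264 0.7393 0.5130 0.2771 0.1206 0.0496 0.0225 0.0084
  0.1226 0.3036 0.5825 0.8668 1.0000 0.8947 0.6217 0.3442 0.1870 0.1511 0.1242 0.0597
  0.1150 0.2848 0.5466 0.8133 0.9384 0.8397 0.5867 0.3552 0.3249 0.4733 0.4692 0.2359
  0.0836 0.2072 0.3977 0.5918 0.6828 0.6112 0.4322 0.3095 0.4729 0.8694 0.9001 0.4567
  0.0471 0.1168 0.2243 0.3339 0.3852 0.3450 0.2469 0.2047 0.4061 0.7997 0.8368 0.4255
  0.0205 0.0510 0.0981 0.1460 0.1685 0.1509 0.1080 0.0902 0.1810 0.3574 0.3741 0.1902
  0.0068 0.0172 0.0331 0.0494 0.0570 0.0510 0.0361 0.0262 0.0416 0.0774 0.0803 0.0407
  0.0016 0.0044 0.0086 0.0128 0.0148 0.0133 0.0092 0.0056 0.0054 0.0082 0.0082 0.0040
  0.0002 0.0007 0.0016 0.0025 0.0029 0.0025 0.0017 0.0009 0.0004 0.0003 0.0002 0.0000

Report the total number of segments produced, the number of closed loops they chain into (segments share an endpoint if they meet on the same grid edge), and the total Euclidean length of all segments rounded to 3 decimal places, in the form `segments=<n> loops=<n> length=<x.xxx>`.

segments=24 loops=2 length=20.227

cell (0,2): code 0100 → (0.513,3.000)–(1.000,2.467)
cell (0,3): code 1100 → (0.207,4.000)–(0.513,3.000)
cell (0,4): code 1100 → (0.442,5.000)–(0.207,4.000)
cell (0,5): code 1000 → (1.000,5.655)–(0.442,5.000)
cell (1,2): code 0110 → (1.000,2.467)–(2.000,2.030)
cell (1,5): code 1101 → (1.718,6.000)–(1.000,5.655)
cell (1,6): code 1000 → (2.000,6.111)–(1.718,6.000)
cell (2,2): code 0110 → (2.000,2.030)–(3.000,2.166)
cell (2,5): code 1011 → (3.000,5.983)–(2.877,6.000)
cell (2,6): code 0001 → (2.877,6.000)–(2.000,6.111)
cell (3,2): code 0110 → (3.000,2.166)–(4.000,2.996)
cell (3,5): code 1001 → (4.000,5.113)–(3.000,5.983)
cell (3,8): code 0100 → (3.297,9.000)–(4.000,8.298)
cell (3,9): code 1100 → (3.283,10.000)–(3.297,9.000)
cell (3,10): code 1000 → (4.000,10.697)–(3.283,10.000)
cell (4,2): code 0010 → (4.000,2.996)–(4.003,3.000)
cell (4,3): code 0011 → (4.003,3.000)–(4.308,4.000)
cell (4,4): code 0011 → (4.308,4.000)–(4.076,5.000)
cell (4,5): code 0001 → (4.076,5.000)–(4.000,5.113)
cell (4,8): code 0110 → (4.000,8.298)–(5.000,8.470)
cell (4,10): code 1001 → (5.000,10.598)–(4.000,10.697)
cell (5,8): code 0010 → (5.000,8.470)–(5.472,9.000)
cell (5,9): code 0011 → (5.472,9.000)–(5.531,10.000)
cell (5,10): code 0001 → (5.531,10.000)–(5.000,10.598)
total: 24 segments, chained into 2 closed loop(s), length Σ = 20.226855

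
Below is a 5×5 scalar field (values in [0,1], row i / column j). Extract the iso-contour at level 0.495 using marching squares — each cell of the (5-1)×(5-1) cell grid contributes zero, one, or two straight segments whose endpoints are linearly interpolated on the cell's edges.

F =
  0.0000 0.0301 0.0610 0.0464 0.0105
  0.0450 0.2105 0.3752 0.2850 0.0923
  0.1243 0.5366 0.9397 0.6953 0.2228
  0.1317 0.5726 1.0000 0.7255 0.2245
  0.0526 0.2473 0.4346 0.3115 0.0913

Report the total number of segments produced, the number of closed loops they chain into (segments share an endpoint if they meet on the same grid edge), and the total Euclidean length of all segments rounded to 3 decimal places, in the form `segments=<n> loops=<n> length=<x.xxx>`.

cell (1,0): code 0100 → (1.872,1.000)–(2.000,0.899)
cell (1,1): code 1100 → (1.212,2.000)–(1.872,1.000)
cell (1,2): code 1100 → (1.512,3.000)–(1.212,2.000)
cell (1,3): code 1000 → (2.000,3.424)–(1.512,3.000)
cell (2,0): code 0110 → (2.000,0.899)–(3.000,0.824)
cell (2,3): code 1001 → (3.000,3.460)–(2.000,3.424)
cell (3,0): code 0010 → (3.000,0.824)–(3.239,1.000)
cell (3,1): code 0011 → (3.239,1.000)–(3.893,2.000)
cell (3,2): code 0011 → (3.893,2.000)–(3.557,3.000)
cell (3,3): code 0001 → (3.557,3.000)–(3.000,3.460)
total: 10 segments, chained into 1 closed loop(s), length Σ = 8.323851

segments=10 loops=1 length=8.324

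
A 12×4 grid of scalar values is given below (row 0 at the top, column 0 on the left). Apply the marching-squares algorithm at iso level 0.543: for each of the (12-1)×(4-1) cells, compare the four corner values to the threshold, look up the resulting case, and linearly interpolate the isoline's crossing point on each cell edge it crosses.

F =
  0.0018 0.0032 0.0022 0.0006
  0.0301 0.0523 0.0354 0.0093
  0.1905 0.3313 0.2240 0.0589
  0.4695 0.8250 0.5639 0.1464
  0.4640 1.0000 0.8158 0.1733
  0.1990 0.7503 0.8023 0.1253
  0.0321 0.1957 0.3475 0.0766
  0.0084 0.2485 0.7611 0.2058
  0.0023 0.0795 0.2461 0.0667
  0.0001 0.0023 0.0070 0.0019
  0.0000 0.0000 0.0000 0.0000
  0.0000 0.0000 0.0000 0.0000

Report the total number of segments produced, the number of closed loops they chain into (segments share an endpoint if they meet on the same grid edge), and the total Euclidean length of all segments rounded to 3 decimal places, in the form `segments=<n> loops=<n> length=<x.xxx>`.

cell (2,0): code 0100 → (2.429,1.000)–(3.000,0.207)
cell (2,1): code 1100 → (2.939,2.000)–(2.429,1.000)
cell (2,2): code 1000 → (3.000,2.050)–(2.939,2.000)
cell (3,0): code 0110 → (3.000,0.207)–(4.000,0.147)
cell (3,2): code 1001 → (4.000,2.425)–(3.000,2.050)
cell (4,0): code 0110 → (4.000,0.147)–(5.000,0.624)
cell (4,2): code 1001 → (5.000,2.383)–(4.000,2.425)
cell (5,0): code 0010 → (5.000,0.624)–(5.374,1.000)
cell (5,1): code 0011 → (5.374,1.000)–(5.570,2.000)
cell (5,2): code 0001 → (5.570,2.000)–(5.000,2.383)
cell (6,1): code 0100 → (6.473,2.000)–(7.000,1.575)
cell (6,2): code 1000 → (7.000,2.393)–(6.473,2.000)
cell (7,1): code 0010 → (7.000,1.575)–(7.423,2.000)
cell (7,2): code 0001 → (7.423,2.000)–(7.000,2.393)
total: 14 segments, chained into 2 closed loop(s), length Σ = 11.106552

segments=14 loops=2 length=11.107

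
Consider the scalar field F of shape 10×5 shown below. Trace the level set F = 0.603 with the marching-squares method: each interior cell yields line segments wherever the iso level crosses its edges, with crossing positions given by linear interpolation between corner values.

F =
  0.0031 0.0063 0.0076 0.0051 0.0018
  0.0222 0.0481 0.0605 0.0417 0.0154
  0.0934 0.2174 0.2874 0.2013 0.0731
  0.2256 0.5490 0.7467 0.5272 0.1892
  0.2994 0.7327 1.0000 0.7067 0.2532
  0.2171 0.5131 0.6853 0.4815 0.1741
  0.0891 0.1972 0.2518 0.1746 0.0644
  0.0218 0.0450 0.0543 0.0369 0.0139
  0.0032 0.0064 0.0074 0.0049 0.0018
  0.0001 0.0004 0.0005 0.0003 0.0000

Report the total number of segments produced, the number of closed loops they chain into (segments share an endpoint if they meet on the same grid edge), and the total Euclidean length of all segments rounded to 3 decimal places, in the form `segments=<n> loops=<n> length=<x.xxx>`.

segments=12 loops=1 length=7.456

cell (2,1): code 0100 → (2.687,2.000)–(3.000,1.273)
cell (2,2): code 1000 → (3.000,2.655)–(2.687,2.000)
cell (3,0): code 0100 → (3.294,1.000)–(4.000,0.701)
cell (3,1): code 1110 → (3.000,1.273)–(3.294,1.000)
cell (3,2): code 1101 → (3.422,3.000)–(3.000,2.655)
cell (3,3): code 1000 → (4.000,3.229)–(3.422,3.000)
cell (4,0): code 0010 → (4.000,0.701)–(4.591,1.000)
cell (4,1): code 0111 → (4.591,1.000)–(5.000,1.522)
cell (4,2): code 1011 → (5.000,2.404)–(4.460,3.000)
cell (4,3): code 0001 → (4.460,3.000)–(4.000,3.229)
cell (5,1): code 0010 → (5.000,1.522)–(5.190,2.000)
cell (5,2): code 0001 → (5.190,2.000)–(5.000,2.404)
total: 12 segments, chained into 1 closed loop(s), length Σ = 7.456144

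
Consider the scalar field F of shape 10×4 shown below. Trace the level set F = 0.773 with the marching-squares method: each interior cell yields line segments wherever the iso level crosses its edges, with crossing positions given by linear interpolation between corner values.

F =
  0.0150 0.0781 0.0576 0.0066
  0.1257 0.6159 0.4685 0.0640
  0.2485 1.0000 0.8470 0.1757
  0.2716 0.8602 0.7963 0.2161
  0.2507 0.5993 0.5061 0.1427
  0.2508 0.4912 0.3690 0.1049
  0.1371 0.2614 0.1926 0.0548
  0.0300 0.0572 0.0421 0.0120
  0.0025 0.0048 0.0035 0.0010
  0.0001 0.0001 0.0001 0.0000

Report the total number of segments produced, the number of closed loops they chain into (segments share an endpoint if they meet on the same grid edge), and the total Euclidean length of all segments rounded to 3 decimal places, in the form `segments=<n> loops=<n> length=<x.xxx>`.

cell (1,0): code 0100 → (1.409,1.000)–(2.000,0.698)
cell (1,1): code 1100 → (1.804,2.000)–(1.409,1.000)
cell (1,2): code 1000 → (2.000,2.110)–(1.804,2.000)
cell (2,0): code 0110 → (2.000,0.698)–(3.000,0.852)
cell (2,2): code 1001 → (3.000,2.040)–(2.000,2.110)
cell (3,0): code 0010 → (3.000,0.852)–(3.334,1.000)
cell (3,1): code 0011 → (3.334,1.000)–(3.080,2.000)
cell (3,2): code 0001 → (3.080,2.000)–(3.000,2.040)
total: 8 segments, chained into 1 closed loop(s), length Σ = 5.464848

segments=8 loops=1 length=5.465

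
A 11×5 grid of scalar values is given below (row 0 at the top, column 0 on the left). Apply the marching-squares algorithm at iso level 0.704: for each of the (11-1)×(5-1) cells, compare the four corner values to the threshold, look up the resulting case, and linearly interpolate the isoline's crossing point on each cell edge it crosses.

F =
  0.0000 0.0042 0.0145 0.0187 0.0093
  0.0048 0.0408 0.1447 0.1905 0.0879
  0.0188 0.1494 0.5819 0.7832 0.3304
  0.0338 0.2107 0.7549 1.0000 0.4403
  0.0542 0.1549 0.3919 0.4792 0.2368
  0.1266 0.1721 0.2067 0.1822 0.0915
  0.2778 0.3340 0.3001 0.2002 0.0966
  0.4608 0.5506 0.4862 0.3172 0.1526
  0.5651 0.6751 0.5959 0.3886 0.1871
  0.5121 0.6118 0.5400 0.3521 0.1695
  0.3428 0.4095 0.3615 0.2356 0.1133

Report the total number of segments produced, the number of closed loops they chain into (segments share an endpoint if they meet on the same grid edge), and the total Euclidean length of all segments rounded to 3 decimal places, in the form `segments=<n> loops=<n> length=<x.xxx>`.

segments=8 loops=1 length=4.968

cell (1,2): code 0100 → (1.866,3.000)–(2.000,2.607)
cell (1,3): code 1000 → (2.000,3.175)–(1.866,3.000)
cell (2,1): code 0100 → (2.706,2.000)–(3.000,1.906)
cell (2,2): code 1110 → (2.000,2.607)–(2.706,2.000)
cell (2,3): code 1001 → (3.000,3.529)–(2.000,3.175)
cell (3,1): code 0010 → (3.000,1.906)–(3.140,2.000)
cell (3,2): code 0011 → (3.140,2.000)–(3.568,3.000)
cell (3,3): code 0001 → (3.568,3.000)–(3.000,3.529)
total: 8 segments, chained into 1 closed loop(s), length Σ = 4.968456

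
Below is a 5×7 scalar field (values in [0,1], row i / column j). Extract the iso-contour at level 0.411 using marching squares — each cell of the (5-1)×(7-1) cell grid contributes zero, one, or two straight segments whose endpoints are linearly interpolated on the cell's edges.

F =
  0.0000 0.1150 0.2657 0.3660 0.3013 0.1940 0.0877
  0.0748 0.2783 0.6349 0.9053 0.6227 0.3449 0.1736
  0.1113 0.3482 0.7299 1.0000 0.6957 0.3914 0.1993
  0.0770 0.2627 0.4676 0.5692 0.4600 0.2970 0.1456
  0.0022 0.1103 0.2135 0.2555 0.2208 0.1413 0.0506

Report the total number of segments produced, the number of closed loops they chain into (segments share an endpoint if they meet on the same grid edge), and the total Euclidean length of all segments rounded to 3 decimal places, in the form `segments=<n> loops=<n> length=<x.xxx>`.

cell (0,1): code 0100 → (0.394,2.000)–(1.000,1.372)
cell (0,2): code 1100 → (0.083,3.000)–(0.394,2.000)
cell (0,3): code 1100 → (0.341,4.000)–(0.083,3.000)
cell (0,4): code 1000 → (1.000,4.762)–(0.341,4.000)
cell (1,1): code 0110 → (1.000,1.372)–(2.000,1.165)
cell (1,4): code 1001 → (2.000,4.936)–(1.000,4.762)
cell (2,1): code 0110 → (2.000,1.165)–(3.000,1.724)
cell (2,4): code 1001 → (3.000,4.301)–(2.000,4.936)
cell (3,1): code 0010 → (3.000,1.724)–(3.223,2.000)
cell (3,2): code 0011 → (3.223,2.000)–(3.504,3.000)
cell (3,3): code 0011 → (3.504,3.000)–(3.205,4.000)
cell (3,4): code 0001 → (3.205,4.000)–(3.000,4.301)
total: 12 segments, chained into 1 closed loop(s), length Σ = 11.127862

segments=12 loops=1 length=11.128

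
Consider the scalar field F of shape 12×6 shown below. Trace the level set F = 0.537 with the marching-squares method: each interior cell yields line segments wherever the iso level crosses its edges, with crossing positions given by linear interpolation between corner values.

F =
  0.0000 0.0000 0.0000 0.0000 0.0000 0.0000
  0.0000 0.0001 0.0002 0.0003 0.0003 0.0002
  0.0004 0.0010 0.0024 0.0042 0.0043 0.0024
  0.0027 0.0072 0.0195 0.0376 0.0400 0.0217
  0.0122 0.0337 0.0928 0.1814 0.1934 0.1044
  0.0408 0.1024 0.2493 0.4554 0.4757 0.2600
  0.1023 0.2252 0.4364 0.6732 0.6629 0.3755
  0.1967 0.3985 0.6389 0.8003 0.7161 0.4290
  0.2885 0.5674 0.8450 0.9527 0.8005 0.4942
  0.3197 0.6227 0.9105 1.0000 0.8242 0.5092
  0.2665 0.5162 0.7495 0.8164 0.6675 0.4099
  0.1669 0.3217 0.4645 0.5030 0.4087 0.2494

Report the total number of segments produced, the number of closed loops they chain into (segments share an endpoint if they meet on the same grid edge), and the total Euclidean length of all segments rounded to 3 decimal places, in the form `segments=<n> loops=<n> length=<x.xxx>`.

segments=18 loops=1 length=15.360

cell (5,2): code 0100 → (5.375,3.000)–(6.000,2.425)
cell (5,3): code 1100 → (5.327,4.000)–(5.375,3.000)
cell (5,4): code 1000 → (6.000,4.438)–(5.327,4.000)
cell (6,1): code 0100 → (6.497,2.000)–(7.000,1.576)
cell (6,2): code 1110 → (6.000,2.425)–(6.497,2.000)
cell (6,4): code 1001 → (7.000,4.624)–(6.000,4.438)
cell (7,0): code 0100 → (7.820,1.000)–(8.000,0.891)
cell (7,1): code 1110 → (7.000,1.576)–(7.820,1.000)
cell (7,4): code 1001 → (8.000,4.860)–(7.000,4.624)
cell (8,0): code 0110 → (8.000,0.891)–(9.000,0.717)
cell (8,4): code 1001 → (9.000,4.912)–(8.000,4.860)
cell (9,0): code 0010 → (9.000,0.717)–(9.805,1.000)
cell (9,1): code 0111 → (9.805,1.000)–(10.000,1.089)
cell (9,4): code 1001 → (10.000,4.507)–(9.000,4.912)
cell (10,1): code 0010 → (10.000,1.089)–(10.746,2.000)
cell (10,2): code 0011 → (10.746,2.000)–(10.892,3.000)
cell (10,3): code 0011 → (10.892,3.000)–(10.504,4.000)
cell (10,4): code 0001 → (10.504,4.000)–(10.000,4.507)
total: 18 segments, chained into 1 closed loop(s), length Σ = 15.360019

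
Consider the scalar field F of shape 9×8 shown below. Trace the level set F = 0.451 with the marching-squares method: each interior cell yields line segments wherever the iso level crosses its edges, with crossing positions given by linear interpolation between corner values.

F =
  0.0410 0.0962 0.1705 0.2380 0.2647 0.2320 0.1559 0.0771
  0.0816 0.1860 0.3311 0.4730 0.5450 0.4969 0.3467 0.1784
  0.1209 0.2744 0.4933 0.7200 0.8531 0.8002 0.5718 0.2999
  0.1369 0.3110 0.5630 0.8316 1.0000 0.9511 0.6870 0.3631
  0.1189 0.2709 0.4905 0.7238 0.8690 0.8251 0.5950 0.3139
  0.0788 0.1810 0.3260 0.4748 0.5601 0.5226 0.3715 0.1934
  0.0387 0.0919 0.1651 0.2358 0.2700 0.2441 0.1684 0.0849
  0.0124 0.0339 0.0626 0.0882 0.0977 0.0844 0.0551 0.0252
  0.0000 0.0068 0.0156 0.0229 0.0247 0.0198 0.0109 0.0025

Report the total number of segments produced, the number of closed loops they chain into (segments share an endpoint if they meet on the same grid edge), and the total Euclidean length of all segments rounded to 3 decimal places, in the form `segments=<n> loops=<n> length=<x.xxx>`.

segments=20 loops=1 length=15.344

cell (0,2): code 0100 → (0.906,3.000)–(1.000,2.845)
cell (0,3): code 1100 → (0.665,4.000)–(0.906,3.000)
cell (0,4): code 1100 → (0.827,5.000)–(0.665,4.000)
cell (0,5): code 1000 → (1.000,5.306)–(0.827,5.000)
cell (1,1): code 0100 → (1.739,2.000)–(2.000,1.807)
cell (1,2): code 1110 → (1.000,2.845)–(1.739,2.000)
cell (1,5): code 1101 → (1.463,6.000)–(1.000,5.306)
cell (1,6): code 1000 → (2.000,6.444)–(1.463,6.000)
cell (2,1): code 0110 → (2.000,1.807)–(3.000,1.556)
cell (2,6): code 1001 → (3.000,6.729)–(2.000,6.444)
cell (3,1): code 0110 → (3.000,1.556)–(4.000,1.820)
cell (3,6): code 1001 → (4.000,6.512)–(3.000,6.729)
cell (4,1): code 0010 → (4.000,1.820)–(4.240,2.000)
cell (4,2): code 0111 → (4.240,2.000)–(5.000,2.840)
cell (4,5): code 1011 → (5.000,5.474)–(4.644,6.000)
cell (4,6): code 0001 → (4.644,6.000)–(4.000,6.512)
cell (5,2): code 0010 → (5.000,2.840)–(5.100,3.000)
cell (5,3): code 0011 → (5.100,3.000)–(5.376,4.000)
cell (5,4): code 0011 → (5.376,4.000)–(5.257,5.000)
cell (5,5): code 0001 → (5.257,5.000)–(5.000,5.474)
total: 20 segments, chained into 1 closed loop(s), length Σ = 15.344346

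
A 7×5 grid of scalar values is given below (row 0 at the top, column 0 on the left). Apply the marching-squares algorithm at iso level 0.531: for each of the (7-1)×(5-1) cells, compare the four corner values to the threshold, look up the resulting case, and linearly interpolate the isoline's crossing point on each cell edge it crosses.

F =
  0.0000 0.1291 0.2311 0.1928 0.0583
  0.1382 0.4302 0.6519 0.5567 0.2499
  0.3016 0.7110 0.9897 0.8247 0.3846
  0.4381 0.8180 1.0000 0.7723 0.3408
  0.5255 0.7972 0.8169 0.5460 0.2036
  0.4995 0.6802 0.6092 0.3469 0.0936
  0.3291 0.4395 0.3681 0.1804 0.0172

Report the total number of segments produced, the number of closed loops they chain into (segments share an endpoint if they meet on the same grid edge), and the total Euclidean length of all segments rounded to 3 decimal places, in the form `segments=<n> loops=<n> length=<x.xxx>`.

segments=16 loops=1 length=13.244

cell (0,1): code 0100 → (0.713,2.000)–(1.000,1.455)
cell (0,2): code 1100 → (0.929,3.000)–(0.713,2.000)
cell (0,3): code 1000 → (1.000,3.084)–(0.929,3.000)
cell (1,0): code 0100 → (1.359,1.000)–(2.000,0.560)
cell (1,1): code 1110 → (1.000,1.455)–(1.359,1.000)
cell (1,3): code 1001 → (2.000,3.667)–(1.000,3.084)
cell (2,0): code 0110 → (2.000,0.560)–(3.000,0.245)
cell (2,3): code 1001 → (3.000,3.559)–(2.000,3.667)
cell (3,0): code 0110 → (3.000,0.245)–(4.000,0.020)
cell (3,3): code 1001 → (4.000,3.044)–(3.000,3.559)
cell (4,0): code 0110 → (4.000,0.020)–(5.000,0.174)
cell (4,2): code 1011 → (5.000,2.298)–(4.075,3.000)
cell (4,3): code 0001 → (4.075,3.000)–(4.000,3.044)
cell (5,0): code 0010 → (5.000,0.174)–(5.620,1.000)
cell (5,1): code 0011 → (5.620,1.000)–(5.324,2.000)
cell (5,2): code 0001 → (5.324,2.000)–(5.000,2.298)
total: 16 segments, chained into 1 closed loop(s), length Σ = 13.243541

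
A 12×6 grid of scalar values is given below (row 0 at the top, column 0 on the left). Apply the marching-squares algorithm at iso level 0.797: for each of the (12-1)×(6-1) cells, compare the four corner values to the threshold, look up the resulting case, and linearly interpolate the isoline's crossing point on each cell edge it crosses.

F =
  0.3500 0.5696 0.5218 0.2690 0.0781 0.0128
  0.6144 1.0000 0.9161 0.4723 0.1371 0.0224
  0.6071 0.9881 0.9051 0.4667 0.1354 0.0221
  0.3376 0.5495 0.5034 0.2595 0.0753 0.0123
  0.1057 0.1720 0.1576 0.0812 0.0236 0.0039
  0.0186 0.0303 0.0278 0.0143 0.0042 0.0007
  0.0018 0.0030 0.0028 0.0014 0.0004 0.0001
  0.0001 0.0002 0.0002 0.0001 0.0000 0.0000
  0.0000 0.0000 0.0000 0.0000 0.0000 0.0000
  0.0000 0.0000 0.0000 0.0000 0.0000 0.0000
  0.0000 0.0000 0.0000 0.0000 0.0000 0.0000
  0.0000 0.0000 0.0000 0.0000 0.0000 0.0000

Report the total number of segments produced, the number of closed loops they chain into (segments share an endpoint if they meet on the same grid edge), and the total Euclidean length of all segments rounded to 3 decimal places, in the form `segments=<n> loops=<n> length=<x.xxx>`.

cell (0,0): code 0100 → (0.528,1.000)–(1.000,0.474)
cell (0,1): code 1100 → (0.698,2.000)–(0.528,1.000)
cell (0,2): code 1000 → (1.000,2.268)–(0.698,2.000)
cell (1,0): code 0110 → (1.000,0.474)–(2.000,0.498)
cell (1,2): code 1001 → (2.000,2.247)–(1.000,2.268)
cell (2,0): code 0010 → (2.000,0.498)–(2.436,1.000)
cell (2,1): code 0011 → (2.436,1.000)–(2.269,2.000)
cell (2,2): code 0001 → (2.269,2.000)–(2.000,2.247)
total: 8 segments, chained into 1 closed loop(s), length Σ = 6.168873

segments=8 loops=1 length=6.169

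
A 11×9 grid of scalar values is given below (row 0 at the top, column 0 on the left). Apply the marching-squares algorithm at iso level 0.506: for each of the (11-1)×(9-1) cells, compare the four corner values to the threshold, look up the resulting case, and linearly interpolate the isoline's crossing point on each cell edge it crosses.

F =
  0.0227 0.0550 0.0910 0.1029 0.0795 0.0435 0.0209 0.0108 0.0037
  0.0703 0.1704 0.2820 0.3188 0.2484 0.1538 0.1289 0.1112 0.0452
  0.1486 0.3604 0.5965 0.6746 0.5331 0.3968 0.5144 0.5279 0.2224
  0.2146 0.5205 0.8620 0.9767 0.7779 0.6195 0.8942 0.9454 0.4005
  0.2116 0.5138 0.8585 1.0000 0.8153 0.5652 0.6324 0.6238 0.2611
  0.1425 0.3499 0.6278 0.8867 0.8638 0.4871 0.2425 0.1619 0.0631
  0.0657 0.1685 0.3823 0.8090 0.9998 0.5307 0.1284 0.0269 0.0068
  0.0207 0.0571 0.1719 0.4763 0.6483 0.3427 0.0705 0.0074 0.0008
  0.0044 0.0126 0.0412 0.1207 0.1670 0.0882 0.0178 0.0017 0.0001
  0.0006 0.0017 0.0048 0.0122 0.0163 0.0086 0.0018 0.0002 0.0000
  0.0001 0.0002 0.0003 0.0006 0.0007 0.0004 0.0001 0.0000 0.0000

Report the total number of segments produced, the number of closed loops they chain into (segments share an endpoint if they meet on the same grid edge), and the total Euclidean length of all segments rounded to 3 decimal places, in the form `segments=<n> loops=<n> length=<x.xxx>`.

cell (1,1): code 0100 → (1.712,2.000)–(2.000,1.617)
cell (1,2): code 1100 → (1.526,3.000)–(1.712,2.000)
cell (1,3): code 1100 → (1.905,4.000)–(1.526,3.000)
cell (1,4): code 1000 → (2.000,4.199)–(1.905,4.000)
cell (1,5): code 0100 → (1.978,6.000)–(2.000,5.929)
cell (1,6): code 1100 → (1.947,7.000)–(1.978,6.000)
cell (1,7): code 1000 → (2.000,7.072)–(1.947,7.000)
cell (2,0): code 0100 → (2.909,1.000)–(3.000,0.953)
cell (2,1): code 1110 → (2.000,1.617)–(2.909,1.000)
cell (2,4): code 1101 → (2.490,5.000)–(2.000,4.199)
cell (2,5): code 1110 → (2.000,5.929)–(2.490,5.000)
cell (2,7): code 1001 → (3.000,7.806)–(2.000,7.072)
cell (3,0): code 0110 → (3.000,0.953)–(4.000,0.974)
cell (3,7): code 1001 → (4.000,7.325)–(3.000,7.806)
cell (4,0): code 0010 → (4.000,0.974)–(4.048,1.000)
cell (4,1): code 0111 → (4.048,1.000)–(5.000,1.562)
cell (4,4): code 1011 → (5.000,4.950)–(4.758,5.000)
cell (4,5): code 0011 → (4.758,5.000)–(4.324,6.000)
cell (4,6): code 0011 → (4.324,6.000)–(4.255,7.000)
cell (4,7): code 0001 → (4.255,7.000)–(4.000,7.325)
cell (5,1): code 0010 → (5.000,1.562)–(5.496,2.000)
cell (5,2): code 0111 → (5.496,2.000)–(6.000,2.290)
cell (5,4): code 1101 → (5.433,5.000)–(5.000,4.950)
cell (5,5): code 1000 → (6.000,5.061)–(5.433,5.000)
cell (6,2): code 0010 → (6.000,2.290)–(6.911,3.000)
cell (6,3): code 0111 → (6.911,3.000)–(7.000,3.173)
cell (6,4): code 1011 → (7.000,4.466)–(6.131,5.000)
cell (6,5): code 0001 → (6.131,5.000)–(6.000,5.061)
cell (7,3): code 0010 → (7.000,3.173)–(7.296,4.000)
cell (7,4): code 0001 → (7.296,4.000)–(7.000,4.466)
total: 30 segments, chained into 1 closed loop(s), length Σ = 20.597841

segments=30 loops=1 length=20.598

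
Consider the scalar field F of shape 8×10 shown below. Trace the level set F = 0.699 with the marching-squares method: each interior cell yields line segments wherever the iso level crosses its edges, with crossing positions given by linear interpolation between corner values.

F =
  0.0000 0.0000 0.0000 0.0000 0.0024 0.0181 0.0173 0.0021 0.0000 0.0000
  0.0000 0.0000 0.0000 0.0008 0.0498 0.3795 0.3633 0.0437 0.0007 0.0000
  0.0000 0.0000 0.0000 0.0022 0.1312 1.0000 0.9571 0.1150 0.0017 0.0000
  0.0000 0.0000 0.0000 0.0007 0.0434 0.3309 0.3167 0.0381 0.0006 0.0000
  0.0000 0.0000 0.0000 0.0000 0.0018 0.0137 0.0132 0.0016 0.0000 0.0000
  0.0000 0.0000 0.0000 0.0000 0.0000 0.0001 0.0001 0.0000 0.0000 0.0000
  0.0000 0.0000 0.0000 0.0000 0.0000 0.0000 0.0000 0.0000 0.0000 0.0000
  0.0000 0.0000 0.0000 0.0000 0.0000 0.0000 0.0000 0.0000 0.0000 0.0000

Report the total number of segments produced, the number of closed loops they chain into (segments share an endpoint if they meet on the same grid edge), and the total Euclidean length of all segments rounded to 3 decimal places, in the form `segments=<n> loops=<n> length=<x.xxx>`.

cell (1,4): code 0100 → (1.515,5.000)–(2.000,4.654)
cell (1,5): code 1100 → (1.565,6.000)–(1.515,5.000)
cell (1,6): code 1000 → (2.000,6.306)–(1.565,6.000)
cell (2,4): code 0010 → (2.000,4.654)–(2.450,5.000)
cell (2,5): code 0011 → (2.450,5.000)–(2.403,6.000)
cell (2,6): code 0001 → (2.403,6.000)–(2.000,6.306)
total: 6 segments, chained into 1 closed loop(s), length Σ = 4.204466

segments=6 loops=1 length=4.204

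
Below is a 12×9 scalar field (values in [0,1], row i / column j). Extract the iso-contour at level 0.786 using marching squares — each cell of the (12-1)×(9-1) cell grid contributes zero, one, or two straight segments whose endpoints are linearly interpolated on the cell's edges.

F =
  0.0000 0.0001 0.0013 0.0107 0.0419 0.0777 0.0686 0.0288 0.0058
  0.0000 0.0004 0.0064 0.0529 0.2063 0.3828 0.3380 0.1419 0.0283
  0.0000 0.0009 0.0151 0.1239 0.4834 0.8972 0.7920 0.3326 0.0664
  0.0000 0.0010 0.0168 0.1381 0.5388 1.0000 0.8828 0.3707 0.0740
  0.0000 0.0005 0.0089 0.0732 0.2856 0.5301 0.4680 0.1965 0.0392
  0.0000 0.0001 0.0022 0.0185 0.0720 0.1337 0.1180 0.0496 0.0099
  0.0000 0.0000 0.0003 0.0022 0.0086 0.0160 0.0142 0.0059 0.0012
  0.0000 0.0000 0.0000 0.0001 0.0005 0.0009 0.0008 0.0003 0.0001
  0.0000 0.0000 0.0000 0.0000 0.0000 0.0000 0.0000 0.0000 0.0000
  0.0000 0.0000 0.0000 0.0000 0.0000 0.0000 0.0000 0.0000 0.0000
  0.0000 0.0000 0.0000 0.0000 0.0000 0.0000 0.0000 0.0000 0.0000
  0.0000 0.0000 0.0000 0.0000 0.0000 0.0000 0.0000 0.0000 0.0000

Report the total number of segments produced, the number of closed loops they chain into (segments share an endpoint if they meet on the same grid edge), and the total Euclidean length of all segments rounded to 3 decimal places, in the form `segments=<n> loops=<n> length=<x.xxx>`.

cell (1,4): code 0100 → (1.784,5.000)–(2.000,4.731)
cell (1,5): code 1100 → (1.987,6.000)–(1.784,5.000)
cell (1,6): code 1000 → (2.000,6.013)–(1.987,6.000)
cell (2,4): code 0110 → (2.000,4.731)–(3.000,4.536)
cell (2,6): code 1001 → (3.000,6.189)–(2.000,6.013)
cell (3,4): code 0010 → (3.000,4.536)–(3.455,5.000)
cell (3,5): code 0011 → (3.455,5.000)–(3.233,6.000)
cell (3,6): code 0001 → (3.233,6.000)–(3.000,6.189)
total: 8 segments, chained into 1 closed loop(s), length Σ = 5.392939

segments=8 loops=1 length=5.393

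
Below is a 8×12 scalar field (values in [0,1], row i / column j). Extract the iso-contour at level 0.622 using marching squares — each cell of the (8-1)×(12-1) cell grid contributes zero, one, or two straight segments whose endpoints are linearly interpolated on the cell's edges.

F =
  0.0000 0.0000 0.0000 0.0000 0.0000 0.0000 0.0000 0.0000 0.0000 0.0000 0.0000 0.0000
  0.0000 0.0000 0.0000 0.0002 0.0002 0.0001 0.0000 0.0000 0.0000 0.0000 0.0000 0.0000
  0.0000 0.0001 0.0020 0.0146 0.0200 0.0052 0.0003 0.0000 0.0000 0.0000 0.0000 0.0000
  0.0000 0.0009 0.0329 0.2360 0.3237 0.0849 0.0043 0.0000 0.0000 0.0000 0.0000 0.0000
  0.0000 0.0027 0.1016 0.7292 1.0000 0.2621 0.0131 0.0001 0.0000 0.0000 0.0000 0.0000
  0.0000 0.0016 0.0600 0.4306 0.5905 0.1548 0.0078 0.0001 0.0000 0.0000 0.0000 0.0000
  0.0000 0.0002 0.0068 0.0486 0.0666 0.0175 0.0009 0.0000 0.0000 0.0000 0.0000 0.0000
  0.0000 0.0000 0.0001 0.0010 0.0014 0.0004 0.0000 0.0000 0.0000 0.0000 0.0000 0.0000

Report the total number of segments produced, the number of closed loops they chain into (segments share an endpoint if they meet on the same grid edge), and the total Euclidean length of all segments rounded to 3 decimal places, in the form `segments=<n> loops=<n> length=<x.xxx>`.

segments=6 loops=1 length=4.693

cell (3,2): code 0100 → (3.783,3.000)–(4.000,2.829)
cell (3,3): code 1100 → (3.441,4.000)–(3.783,3.000)
cell (3,4): code 1000 → (4.000,4.512)–(3.441,4.000)
cell (4,2): code 0010 → (4.000,2.829)–(4.359,3.000)
cell (4,3): code 0011 → (4.359,3.000)–(4.923,4.000)
cell (4,4): code 0001 → (4.923,4.000)–(4.000,4.512)
total: 6 segments, chained into 1 closed loop(s), length Σ = 4.692709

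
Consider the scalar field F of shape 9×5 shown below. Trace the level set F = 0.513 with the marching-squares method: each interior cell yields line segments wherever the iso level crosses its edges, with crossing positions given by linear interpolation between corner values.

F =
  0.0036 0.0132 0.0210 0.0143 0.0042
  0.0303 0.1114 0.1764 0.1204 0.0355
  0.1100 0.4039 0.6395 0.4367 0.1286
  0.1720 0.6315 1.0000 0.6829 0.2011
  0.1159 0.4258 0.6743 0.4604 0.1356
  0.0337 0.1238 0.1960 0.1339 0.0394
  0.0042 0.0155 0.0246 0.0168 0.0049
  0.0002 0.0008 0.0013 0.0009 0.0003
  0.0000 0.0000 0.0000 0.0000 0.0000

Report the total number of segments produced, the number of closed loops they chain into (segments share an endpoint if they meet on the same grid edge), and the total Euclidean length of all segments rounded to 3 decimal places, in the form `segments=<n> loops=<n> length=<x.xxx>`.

cell (1,1): code 0100 → (1.727,2.000)–(2.000,1.463)
cell (1,2): code 1000 → (2.000,2.624)–(1.727,2.000)
cell (2,0): code 0100 → (2.479,1.000)–(3.000,0.742)
cell (2,1): code 1110 → (2.000,1.463)–(2.479,1.000)
cell (2,2): code 1101 → (2.310,3.000)–(2.000,2.624)
cell (2,3): code 1000 → (3.000,3.353)–(2.310,3.000)
cell (3,0): code 0010 → (3.000,0.742)–(3.576,1.000)
cell (3,1): code 0111 → (3.576,1.000)–(4.000,1.351)
cell (3,2): code 1011 → (4.000,2.754)–(3.764,3.000)
cell (3,3): code 0001 → (3.764,3.000)–(3.000,3.353)
cell (4,1): code 0010 → (4.000,1.351)–(4.337,2.000)
cell (4,2): code 0001 → (4.337,2.000)–(4.000,2.754)
total: 12 segments, chained into 1 closed loop(s), length Σ = 7.714511

segments=12 loops=1 length=7.715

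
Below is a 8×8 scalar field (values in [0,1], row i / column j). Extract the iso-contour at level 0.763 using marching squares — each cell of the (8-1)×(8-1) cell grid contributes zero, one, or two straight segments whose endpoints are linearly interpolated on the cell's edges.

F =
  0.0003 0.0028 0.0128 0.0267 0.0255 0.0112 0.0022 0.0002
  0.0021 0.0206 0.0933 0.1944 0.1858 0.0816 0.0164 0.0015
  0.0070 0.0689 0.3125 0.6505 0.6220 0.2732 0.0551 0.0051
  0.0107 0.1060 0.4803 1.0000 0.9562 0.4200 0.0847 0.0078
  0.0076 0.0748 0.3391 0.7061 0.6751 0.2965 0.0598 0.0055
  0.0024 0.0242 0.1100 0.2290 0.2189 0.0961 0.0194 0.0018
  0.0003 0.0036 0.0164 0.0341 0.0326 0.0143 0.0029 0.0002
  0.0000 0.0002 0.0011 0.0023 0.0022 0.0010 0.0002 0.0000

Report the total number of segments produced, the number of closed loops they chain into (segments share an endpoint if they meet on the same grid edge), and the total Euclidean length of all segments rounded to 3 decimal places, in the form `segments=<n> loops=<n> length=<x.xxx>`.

cell (2,2): code 0100 → (2.322,3.000)–(3.000,2.544)
cell (2,3): code 1100 → (2.422,4.000)–(2.322,3.000)
cell (2,4): code 1000 → (3.000,4.360)–(2.422,4.000)
cell (3,2): code 0010 → (3.000,2.544)–(3.806,3.000)
cell (3,3): code 0011 → (3.806,3.000)–(3.687,4.000)
cell (3,4): code 0001 → (3.687,4.000)–(3.000,4.360)
total: 6 segments, chained into 1 closed loop(s), length Σ = 5.212871

segments=6 loops=1 length=5.213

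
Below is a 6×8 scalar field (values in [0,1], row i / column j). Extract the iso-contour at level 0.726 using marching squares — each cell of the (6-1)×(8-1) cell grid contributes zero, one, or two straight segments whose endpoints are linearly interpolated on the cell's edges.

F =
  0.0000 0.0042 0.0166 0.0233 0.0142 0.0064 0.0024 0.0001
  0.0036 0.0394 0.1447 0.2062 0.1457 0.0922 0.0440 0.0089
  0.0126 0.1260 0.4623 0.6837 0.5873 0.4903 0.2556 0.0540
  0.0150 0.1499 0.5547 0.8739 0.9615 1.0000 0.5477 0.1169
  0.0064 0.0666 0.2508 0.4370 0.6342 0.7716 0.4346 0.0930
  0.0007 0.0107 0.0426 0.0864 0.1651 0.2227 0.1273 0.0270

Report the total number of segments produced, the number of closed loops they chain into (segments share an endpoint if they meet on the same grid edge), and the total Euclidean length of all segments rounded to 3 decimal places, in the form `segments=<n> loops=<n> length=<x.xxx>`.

cell (2,2): code 0100 → (2.222,3.000)–(3.000,2.537)
cell (2,3): code 1100 → (2.371,4.000)–(2.222,3.000)
cell (2,4): code 1100 → (2.462,5.000)–(2.371,4.000)
cell (2,5): code 1000 → (3.000,5.606)–(2.462,5.000)
cell (3,2): code 0010 → (3.000,2.537)–(3.339,3.000)
cell (3,3): code 0011 → (3.339,3.000)–(3.720,4.000)
cell (3,4): code 0111 → (3.720,4.000)–(4.000,4.668)
cell (3,5): code 1001 → (4.000,5.135)–(3.000,5.606)
cell (4,4): code 0010 → (4.000,4.668)–(4.083,5.000)
cell (4,5): code 0001 → (4.083,5.000)–(4.000,5.135)
total: 10 segments, chained into 1 closed loop(s), length Σ = 7.704841

segments=10 loops=1 length=7.705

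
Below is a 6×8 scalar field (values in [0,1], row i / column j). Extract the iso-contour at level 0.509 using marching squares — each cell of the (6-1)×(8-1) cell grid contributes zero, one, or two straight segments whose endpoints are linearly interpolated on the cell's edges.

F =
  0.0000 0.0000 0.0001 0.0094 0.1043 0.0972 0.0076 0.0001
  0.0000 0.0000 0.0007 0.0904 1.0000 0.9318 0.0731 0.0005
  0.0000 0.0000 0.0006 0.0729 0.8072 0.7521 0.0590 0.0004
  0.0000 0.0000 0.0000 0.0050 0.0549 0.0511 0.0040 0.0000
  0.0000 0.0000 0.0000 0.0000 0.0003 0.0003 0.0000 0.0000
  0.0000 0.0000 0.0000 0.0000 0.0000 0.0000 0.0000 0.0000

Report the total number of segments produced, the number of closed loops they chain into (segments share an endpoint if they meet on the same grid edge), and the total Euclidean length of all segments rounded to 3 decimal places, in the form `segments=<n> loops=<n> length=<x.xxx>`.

cell (0,3): code 0100 → (0.452,4.000)–(1.000,3.460)
cell (0,4): code 1100 → (0.493,5.000)–(0.452,4.000)
cell (0,5): code 1000 → (1.000,5.492)–(0.493,5.000)
cell (1,3): code 0110 → (1.000,3.460)–(2.000,3.594)
cell (1,5): code 1001 → (2.000,5.351)–(1.000,5.492)
cell (2,3): code 0010 → (2.000,3.594)–(2.396,4.000)
cell (2,4): code 0011 → (2.396,4.000)–(2.347,5.000)
cell (2,5): code 0001 → (2.347,5.000)–(2.000,5.351)
total: 8 segments, chained into 1 closed loop(s), length Σ = 6.557474

segments=8 loops=1 length=6.557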